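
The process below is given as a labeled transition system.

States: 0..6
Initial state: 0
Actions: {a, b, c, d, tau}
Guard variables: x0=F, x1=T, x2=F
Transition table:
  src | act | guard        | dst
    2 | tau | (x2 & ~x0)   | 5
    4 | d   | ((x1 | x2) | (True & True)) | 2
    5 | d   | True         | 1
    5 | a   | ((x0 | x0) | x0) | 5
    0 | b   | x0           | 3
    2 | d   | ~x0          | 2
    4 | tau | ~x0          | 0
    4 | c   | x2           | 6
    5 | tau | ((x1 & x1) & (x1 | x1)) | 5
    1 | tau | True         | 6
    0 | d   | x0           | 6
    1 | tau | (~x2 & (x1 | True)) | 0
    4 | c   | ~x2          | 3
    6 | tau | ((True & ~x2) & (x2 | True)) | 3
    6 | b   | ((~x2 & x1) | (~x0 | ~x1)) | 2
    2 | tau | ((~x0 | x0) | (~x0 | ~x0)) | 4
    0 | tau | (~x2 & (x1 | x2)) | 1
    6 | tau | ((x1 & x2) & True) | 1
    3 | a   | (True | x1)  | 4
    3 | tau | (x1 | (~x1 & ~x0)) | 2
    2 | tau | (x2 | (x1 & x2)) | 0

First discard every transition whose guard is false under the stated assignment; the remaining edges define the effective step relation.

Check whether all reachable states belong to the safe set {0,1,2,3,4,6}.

Inv-set: {0,1,2,3,4,6}
Reachable = {0,1,2,3,4,6}
  0: ok
  1: ok
  2: ok
  3: ok
  4: ok
  6: ok

Answer: INVARIANT HOLDS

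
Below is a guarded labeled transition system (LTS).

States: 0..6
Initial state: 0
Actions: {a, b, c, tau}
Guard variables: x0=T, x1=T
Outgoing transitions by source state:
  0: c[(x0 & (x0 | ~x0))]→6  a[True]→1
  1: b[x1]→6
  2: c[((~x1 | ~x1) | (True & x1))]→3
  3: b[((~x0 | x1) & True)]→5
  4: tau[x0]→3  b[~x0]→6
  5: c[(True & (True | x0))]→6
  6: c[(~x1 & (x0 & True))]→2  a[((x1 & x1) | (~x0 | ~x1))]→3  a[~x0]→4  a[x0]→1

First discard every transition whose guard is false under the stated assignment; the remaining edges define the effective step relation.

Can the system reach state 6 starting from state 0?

Guard filter leaves 9 enabled edge(s).
Layer 0: {0}
Layer 1: {1,6}  total {0,1,6}
Layer 2: {3}  total {0,1,3,6}
Layer 3: {5}  total {0,1,3,5,6}
Reachable = {0,1,3,5,6}
witness 6: c

Answer: REACHABLE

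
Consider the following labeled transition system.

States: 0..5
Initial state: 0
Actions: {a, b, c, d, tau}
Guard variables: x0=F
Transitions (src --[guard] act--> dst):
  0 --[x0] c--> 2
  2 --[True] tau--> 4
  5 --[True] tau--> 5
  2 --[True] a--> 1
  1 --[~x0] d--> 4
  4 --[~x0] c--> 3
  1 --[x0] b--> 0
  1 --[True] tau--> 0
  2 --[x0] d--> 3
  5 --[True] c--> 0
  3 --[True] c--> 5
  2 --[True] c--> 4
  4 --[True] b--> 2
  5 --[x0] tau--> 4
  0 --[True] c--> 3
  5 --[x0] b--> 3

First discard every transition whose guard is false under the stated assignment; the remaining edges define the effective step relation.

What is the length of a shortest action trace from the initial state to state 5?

Layered search for 5:
  L0 = {0}
  L1 = {3}
  L2 = {5}
5 enters at depth 2; path c·c

Answer: 2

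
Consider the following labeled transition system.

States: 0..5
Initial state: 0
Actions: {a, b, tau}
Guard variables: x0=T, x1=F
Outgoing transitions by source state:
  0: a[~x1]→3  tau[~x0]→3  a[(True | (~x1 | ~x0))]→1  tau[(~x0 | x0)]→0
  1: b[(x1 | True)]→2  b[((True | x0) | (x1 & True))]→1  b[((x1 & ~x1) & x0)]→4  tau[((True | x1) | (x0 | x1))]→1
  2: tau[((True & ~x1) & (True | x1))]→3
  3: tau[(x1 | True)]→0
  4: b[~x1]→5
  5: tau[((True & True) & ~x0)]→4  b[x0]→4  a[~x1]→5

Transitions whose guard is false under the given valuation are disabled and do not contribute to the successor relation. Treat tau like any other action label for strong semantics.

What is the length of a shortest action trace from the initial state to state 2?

Layered search for 2:
  L0 = {0}
  L1 = {1,3}
  L2 = {2}
2 enters at depth 2; path a·b

Answer: 2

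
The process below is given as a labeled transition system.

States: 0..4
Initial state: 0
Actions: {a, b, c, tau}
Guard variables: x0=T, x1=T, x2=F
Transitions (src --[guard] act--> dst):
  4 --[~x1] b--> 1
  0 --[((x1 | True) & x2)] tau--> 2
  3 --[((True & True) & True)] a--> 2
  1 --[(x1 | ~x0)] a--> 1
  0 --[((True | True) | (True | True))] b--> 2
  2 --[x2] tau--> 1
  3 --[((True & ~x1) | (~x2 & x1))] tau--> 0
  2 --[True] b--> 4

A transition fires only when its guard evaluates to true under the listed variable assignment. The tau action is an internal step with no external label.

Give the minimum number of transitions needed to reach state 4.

BFS to 4:
  L0 = {0}
  L1 = {2}
  L2 = {4}
4 enters at depth 2; path b·b

Answer: 2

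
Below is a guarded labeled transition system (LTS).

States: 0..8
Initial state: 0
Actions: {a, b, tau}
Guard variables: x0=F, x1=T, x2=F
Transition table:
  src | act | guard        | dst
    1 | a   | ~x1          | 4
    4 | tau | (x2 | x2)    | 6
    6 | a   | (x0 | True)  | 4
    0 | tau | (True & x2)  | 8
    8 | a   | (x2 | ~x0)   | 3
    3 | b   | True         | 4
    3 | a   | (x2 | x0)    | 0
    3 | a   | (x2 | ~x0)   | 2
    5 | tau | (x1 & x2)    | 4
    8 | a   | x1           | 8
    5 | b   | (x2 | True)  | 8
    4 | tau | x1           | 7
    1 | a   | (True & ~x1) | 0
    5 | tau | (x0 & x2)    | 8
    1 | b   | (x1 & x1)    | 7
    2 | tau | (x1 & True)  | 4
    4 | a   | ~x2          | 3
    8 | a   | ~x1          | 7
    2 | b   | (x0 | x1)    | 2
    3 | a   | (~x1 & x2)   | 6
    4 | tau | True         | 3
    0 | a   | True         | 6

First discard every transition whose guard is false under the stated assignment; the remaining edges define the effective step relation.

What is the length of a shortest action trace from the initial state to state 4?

Breadth-first toward 4:
  depth 0: {0}
  depth 1: {6}
  depth 2: {4}
first hit 4 at d=2 via a·a

Answer: 2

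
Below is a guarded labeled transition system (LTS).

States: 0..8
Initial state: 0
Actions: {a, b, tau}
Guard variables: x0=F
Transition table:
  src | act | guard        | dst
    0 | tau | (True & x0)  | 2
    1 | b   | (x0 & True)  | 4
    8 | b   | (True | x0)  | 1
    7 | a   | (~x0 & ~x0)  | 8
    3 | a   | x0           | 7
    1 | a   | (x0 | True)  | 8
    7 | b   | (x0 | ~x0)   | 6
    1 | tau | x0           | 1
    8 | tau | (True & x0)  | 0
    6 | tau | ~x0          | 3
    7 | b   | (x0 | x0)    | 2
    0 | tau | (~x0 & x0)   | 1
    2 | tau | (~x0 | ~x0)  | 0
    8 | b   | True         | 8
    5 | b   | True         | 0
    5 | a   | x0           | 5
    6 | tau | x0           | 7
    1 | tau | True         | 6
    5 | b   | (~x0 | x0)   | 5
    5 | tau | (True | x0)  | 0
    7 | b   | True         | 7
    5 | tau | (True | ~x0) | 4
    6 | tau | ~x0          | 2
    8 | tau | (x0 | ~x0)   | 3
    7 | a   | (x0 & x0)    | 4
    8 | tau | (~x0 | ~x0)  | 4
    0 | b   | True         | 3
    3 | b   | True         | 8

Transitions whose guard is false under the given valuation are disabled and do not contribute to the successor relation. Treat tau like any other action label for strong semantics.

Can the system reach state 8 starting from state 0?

After dropping false guards: 18 live edges.
depth 0: {0}
depth 1: {3}  cumulative {0,3}
depth 2: {8}  cumulative {0,3,8}
depth 3: {1,4}  cumulative {0,1,3,4,8}
depth 4: {6}  cumulative {0,1,3,4,6,8}
depth 5: {2}  cumulative {0,1,2,3,4,6,8}
Reach set: {0,1,2,3,4,6,8}
witness 8: b·b

Answer: REACHABLE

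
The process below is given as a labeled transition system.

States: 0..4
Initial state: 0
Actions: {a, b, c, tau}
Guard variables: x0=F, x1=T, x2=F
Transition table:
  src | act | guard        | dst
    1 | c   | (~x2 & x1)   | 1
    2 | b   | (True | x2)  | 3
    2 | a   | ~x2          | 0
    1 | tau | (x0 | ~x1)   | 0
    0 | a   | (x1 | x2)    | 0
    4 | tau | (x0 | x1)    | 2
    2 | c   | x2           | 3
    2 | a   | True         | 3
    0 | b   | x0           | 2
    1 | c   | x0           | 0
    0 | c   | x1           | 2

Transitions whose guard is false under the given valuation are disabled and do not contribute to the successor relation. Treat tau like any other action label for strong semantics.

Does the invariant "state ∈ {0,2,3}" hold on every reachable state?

Answer: INVARIANT HOLDS

Trace:
Safe = {0,2,3}
Reachable = {0,2,3}
  0: ok
  2: ok
  3: ok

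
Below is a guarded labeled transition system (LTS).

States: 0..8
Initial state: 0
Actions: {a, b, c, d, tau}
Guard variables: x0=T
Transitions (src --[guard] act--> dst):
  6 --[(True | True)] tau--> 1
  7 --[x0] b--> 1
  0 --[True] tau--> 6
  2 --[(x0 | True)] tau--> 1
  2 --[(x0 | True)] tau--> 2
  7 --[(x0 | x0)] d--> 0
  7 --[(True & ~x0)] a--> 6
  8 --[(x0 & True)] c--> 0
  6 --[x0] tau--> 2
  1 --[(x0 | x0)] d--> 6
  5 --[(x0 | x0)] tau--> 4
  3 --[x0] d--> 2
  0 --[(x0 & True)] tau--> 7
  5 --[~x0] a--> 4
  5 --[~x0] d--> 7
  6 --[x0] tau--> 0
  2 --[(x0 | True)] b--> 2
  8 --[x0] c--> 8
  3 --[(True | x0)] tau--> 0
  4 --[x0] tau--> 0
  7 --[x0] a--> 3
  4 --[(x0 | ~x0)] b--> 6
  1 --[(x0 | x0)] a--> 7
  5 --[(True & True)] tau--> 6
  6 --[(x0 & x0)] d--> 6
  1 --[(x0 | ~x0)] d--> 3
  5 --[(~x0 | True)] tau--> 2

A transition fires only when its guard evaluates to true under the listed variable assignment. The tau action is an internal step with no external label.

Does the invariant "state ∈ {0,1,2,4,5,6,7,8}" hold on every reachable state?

Answer: INVARIANT VIOLATED at state 3

Analysis:
Inv-set: {0,1,2,4,5,6,7,8}
Reach set: {0,1,2,3,6,7}
  0: safe
  1: safe
  2: safe
  3: VIOLATES
  6: safe
  7: safe
reach 3 via tau·a — violates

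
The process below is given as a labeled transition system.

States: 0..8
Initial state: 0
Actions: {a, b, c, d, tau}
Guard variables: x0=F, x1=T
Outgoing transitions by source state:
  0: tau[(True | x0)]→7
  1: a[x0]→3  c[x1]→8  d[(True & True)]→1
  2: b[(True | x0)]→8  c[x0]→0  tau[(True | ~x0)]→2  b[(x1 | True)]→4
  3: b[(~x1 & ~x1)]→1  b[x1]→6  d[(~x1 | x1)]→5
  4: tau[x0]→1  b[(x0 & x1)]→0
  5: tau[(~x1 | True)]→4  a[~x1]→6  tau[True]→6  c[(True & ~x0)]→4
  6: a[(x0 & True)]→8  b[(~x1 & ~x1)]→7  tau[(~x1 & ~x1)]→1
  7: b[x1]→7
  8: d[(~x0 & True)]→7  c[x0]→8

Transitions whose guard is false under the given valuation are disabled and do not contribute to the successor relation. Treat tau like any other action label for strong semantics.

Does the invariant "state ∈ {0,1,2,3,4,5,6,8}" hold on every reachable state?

Answer: INVARIANT VIOLATED at state 7

Working:
Inv-set: {0,1,2,3,4,5,6,8}
Reachable = {0,7}
  0: ok
  7: VIOLATES
counterexample path to 7: tau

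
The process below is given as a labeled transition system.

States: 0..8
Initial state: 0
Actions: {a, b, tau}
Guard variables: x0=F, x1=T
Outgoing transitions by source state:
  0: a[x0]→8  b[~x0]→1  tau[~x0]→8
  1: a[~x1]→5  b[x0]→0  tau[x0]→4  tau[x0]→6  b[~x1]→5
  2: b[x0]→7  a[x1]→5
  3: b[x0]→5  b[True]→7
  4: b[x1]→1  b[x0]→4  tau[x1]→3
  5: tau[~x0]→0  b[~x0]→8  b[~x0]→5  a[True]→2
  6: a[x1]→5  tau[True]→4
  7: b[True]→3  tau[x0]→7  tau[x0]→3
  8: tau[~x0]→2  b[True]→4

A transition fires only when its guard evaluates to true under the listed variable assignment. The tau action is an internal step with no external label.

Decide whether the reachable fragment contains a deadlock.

Reach set: {0,1,2,3,4,5,7,8}
  0: b→1  tau→8  [2 exit(s)]
  1: ∅  [deadlock]
  2: a→5  [1 exit(s)]
  3: b→7  [1 exit(s)]
  4: b→1  tau→3  [2 exit(s)]
  5: a→2  b→5  b→8  tau→0  [4 exit(s)]
  7: b→3  [1 exit(s)]
  8: b→4  tau→2  [2 exit(s)]
trace reaching 1: b

Answer: DEADLOCK at state 1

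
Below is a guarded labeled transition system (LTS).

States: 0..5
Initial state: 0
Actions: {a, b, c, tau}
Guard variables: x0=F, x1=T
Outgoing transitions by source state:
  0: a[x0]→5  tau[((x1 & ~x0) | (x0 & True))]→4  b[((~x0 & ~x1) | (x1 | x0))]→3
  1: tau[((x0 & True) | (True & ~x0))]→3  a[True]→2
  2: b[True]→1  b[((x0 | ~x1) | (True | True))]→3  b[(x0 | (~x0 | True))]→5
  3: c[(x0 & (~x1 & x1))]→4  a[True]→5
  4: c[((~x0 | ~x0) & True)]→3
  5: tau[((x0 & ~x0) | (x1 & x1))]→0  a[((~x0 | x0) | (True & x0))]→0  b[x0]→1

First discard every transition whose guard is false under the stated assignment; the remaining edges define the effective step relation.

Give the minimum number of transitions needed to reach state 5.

Breadth-first toward 5:
  L0 = {0}
  L1 = {3,4}
  L2 = {5}
depth(5)=2, e.g. b·a

Answer: 2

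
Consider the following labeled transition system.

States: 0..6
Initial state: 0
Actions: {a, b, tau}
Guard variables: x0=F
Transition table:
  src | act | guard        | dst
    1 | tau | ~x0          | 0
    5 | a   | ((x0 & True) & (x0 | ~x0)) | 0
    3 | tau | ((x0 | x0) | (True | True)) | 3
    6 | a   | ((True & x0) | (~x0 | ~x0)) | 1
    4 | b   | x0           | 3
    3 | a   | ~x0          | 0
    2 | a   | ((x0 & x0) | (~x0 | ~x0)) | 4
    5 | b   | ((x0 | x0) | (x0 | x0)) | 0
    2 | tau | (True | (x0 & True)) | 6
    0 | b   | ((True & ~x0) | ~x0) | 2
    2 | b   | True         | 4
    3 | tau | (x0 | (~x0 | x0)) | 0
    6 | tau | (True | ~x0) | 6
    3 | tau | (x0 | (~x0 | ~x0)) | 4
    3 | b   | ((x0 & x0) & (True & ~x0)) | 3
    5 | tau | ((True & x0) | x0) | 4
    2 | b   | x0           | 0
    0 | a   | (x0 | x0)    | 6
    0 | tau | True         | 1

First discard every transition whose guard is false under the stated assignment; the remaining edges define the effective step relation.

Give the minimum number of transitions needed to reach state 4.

Breadth-first toward 4:
  depth 0: {0}
  depth 1: {1,2}
  depth 2: {4,6}
4 enters at depth 2; path b·a

Answer: 2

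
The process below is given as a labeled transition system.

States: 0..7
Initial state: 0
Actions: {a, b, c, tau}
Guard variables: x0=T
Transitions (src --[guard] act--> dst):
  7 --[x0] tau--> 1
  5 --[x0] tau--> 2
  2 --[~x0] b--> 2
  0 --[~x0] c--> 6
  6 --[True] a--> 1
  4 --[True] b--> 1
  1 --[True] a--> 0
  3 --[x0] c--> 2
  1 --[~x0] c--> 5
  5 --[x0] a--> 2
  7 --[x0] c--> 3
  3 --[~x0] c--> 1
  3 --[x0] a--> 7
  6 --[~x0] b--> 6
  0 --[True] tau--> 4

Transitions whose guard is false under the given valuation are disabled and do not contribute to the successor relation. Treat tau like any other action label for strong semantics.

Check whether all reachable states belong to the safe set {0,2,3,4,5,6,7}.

Answer: INVARIANT VIOLATED at state 1

Analysis:
Inv-set: {0,2,3,4,5,6,7}
Reachable = {0,1,4}
  0: ✓
  1: ✗ unsafe
  4: ✓
reach 1 via tau·b — violates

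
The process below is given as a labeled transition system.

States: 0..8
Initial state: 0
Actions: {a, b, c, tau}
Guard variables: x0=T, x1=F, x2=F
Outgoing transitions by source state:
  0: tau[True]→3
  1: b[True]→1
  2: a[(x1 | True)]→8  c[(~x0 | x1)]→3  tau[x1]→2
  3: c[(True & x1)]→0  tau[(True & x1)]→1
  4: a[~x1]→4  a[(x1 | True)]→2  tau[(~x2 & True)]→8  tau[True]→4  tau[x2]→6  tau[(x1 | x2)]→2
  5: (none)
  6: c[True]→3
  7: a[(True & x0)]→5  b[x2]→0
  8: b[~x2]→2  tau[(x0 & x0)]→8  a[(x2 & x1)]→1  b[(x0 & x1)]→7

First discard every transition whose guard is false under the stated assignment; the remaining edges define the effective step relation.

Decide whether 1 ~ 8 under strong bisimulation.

Answer: NOT BISIMILAR

Working:
Compute ~ classes (split until stable):
  round 0: {{0,1,2,3,4,5,6,7,8}}
  round 1: {{0},{1},{2,7},{3,5},{4},{6},{8}}
  round 2: {{0},{1},{2},{3,5},{4},{6},{7},{8}}
8 equivalence class(es) (converged in 3)
1∈{1}, 8∈{8}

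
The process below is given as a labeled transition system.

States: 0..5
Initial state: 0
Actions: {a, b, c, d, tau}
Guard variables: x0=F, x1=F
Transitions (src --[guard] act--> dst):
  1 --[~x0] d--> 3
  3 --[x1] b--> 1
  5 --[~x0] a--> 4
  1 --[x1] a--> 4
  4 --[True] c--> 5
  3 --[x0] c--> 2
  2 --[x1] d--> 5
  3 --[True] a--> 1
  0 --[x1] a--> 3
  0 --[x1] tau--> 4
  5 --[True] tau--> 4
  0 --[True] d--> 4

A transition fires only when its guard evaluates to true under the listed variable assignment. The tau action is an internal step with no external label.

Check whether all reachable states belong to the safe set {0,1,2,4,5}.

Safe = {0,1,2,4,5}
Reach set: {0,4,5}
  0: ok
  4: ok
  5: ok

Answer: INVARIANT HOLDS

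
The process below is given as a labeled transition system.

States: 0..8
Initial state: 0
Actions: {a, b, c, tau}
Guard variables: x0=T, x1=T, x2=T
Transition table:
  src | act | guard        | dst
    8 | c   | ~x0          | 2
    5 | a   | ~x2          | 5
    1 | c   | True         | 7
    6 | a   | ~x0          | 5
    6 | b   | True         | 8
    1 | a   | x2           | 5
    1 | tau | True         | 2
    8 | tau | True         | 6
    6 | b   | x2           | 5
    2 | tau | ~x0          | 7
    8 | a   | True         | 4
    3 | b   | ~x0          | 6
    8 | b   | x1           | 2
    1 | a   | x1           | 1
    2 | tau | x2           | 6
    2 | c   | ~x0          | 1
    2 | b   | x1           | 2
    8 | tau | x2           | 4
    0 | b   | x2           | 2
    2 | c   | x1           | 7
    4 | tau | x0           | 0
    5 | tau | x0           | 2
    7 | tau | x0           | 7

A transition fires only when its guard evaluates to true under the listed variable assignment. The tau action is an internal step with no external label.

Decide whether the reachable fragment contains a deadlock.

Reachable = {0,2,4,5,6,7,8}
  0: b→2  [1 exit(s)]
  2: b→2  c→7  tau→6  [3 exit(s)]
  4: tau→0  [1 exit(s)]
  5: tau→2  [1 exit(s)]
  6: b→5  b→8  [2 exit(s)]
  7: tau→7  [1 exit(s)]
  8: a→4  b→2  tau→4  tau→6  [4 exit(s)]

Answer: DEADLOCK-FREE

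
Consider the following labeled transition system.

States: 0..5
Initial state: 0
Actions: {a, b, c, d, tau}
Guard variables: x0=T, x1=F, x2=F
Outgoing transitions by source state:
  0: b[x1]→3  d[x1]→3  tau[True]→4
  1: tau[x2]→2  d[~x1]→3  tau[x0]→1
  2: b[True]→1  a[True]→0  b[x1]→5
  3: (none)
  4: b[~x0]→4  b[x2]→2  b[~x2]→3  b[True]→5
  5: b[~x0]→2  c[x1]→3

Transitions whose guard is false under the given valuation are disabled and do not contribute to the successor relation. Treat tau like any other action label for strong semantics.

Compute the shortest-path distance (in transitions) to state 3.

Layered search for 3:
  depth 0: {0}
  depth 1: {4}
  depth 2: {3,5}
3 enters at depth 2; path tau·b

Answer: 2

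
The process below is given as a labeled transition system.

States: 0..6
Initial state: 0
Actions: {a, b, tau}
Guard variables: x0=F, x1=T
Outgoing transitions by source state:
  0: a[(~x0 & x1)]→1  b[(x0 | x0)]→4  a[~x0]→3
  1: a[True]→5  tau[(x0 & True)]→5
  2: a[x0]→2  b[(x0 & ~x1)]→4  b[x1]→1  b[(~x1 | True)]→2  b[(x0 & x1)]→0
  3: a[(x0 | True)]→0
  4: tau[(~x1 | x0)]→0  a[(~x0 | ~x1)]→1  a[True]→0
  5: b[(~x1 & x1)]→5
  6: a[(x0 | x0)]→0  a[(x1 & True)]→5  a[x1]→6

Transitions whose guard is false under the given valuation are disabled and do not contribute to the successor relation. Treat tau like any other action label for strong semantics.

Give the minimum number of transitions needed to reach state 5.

Breadth-first toward 5:
  depth 0: {0}
  depth 1: {1,3}
  depth 2: {5}
5 enters at depth 2; path a·a

Answer: 2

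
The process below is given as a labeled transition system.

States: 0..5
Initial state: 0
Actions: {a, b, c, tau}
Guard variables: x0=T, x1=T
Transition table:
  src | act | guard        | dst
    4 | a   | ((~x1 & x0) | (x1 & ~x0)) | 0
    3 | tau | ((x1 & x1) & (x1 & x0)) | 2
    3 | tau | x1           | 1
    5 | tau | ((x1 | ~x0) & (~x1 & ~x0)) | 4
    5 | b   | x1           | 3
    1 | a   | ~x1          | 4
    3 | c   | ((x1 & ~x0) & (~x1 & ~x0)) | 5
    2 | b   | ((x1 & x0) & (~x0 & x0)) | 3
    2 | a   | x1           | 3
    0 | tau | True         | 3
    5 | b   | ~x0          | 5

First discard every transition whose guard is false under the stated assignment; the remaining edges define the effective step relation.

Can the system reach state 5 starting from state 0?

Answer: UNREACHABLE

Working:
5 transition(s) survive guard evaluation.
L0 = {0}
L1 = {3}  cumulative {0,3}
L2 = {1,2}  cumulative {0,1,2,3}
Reachable = {0,1,2,3}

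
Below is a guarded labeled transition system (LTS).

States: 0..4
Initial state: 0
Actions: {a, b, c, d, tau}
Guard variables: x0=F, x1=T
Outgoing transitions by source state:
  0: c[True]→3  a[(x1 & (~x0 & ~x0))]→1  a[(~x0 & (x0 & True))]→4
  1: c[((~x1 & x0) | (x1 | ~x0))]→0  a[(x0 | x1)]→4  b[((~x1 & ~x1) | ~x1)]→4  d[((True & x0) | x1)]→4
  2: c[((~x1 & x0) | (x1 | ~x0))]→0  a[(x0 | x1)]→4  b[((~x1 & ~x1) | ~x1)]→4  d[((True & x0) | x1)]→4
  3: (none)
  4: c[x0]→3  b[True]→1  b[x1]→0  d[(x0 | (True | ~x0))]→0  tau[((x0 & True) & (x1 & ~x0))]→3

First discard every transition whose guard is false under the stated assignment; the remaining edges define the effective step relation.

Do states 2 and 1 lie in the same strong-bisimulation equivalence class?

Bisimulation quotient by refinement:
  π0 = {{0,1,2,3,4}}
  π1 = {{0},{1,2},{3},{4}}
4 equivalence class(es) (converged in 2)
2∈{1,2}, 1∈{1,2}

Answer: BISIMILAR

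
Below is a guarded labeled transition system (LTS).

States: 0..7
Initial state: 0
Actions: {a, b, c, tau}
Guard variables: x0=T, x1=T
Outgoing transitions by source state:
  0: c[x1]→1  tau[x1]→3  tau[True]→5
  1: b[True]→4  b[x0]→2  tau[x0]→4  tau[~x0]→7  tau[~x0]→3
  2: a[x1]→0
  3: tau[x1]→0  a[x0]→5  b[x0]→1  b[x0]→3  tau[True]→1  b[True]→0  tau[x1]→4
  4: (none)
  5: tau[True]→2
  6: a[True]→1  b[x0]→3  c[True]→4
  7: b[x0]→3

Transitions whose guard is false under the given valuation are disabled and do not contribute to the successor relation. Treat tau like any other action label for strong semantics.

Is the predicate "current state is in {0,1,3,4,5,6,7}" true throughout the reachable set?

Answer: INVARIANT VIOLATED at state 2

Working:
Inv-set: {0,1,3,4,5,6,7}
Reachable = {0,1,2,3,4,5}
  0: ✓
  1: ✓
  2: VIOLATES
  3: ✓
  4: ✓
  5: ✓
witness against invariant: c·b → 2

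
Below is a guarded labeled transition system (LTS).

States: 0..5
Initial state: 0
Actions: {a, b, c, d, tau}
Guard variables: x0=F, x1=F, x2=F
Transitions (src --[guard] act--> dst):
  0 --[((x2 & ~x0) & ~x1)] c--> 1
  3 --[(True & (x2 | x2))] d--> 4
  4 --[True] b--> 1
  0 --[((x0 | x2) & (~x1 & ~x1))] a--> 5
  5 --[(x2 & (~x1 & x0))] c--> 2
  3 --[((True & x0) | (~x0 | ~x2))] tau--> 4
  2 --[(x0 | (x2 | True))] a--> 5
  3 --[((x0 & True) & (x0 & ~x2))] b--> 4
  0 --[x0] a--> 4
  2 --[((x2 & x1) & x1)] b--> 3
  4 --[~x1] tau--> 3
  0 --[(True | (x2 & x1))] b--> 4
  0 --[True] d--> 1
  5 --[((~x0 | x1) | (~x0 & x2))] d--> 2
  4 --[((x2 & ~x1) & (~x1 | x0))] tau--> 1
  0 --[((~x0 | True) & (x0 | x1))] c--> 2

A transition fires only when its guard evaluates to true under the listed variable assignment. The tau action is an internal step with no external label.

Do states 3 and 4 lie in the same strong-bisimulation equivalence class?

Compute ~ classes (split until stable):
  round 0: {{0,1,2,3,4,5}}
  round 1: {{0},{1},{2},{3},{4},{5}}
Fixed point at round 2; 6 class(es).
[3]={3}  [4]={4}

Answer: NOT BISIMILAR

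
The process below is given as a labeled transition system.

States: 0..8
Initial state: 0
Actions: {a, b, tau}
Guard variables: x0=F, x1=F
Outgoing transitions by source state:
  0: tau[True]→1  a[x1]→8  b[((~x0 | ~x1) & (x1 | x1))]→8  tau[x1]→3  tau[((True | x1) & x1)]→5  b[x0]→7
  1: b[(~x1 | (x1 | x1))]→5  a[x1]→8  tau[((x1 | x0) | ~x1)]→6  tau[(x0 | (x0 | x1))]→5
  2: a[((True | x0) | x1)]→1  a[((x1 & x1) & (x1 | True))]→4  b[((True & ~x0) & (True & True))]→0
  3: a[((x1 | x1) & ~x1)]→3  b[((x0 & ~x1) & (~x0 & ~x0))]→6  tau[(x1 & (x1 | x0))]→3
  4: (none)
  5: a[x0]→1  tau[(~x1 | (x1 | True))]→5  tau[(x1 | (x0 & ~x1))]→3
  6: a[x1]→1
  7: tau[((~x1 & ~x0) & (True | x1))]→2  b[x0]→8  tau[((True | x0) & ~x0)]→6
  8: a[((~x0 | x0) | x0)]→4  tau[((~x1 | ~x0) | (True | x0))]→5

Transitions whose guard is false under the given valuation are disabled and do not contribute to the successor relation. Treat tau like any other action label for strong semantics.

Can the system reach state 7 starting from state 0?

Answer: UNREACHABLE

Working:
10 transition(s) survive guard evaluation.
depth 0: {0}
depth 1: {1}  cumulative {0,1}
depth 2: {5,6}  cumulative {0,1,5,6}
R = {0,1,5,6}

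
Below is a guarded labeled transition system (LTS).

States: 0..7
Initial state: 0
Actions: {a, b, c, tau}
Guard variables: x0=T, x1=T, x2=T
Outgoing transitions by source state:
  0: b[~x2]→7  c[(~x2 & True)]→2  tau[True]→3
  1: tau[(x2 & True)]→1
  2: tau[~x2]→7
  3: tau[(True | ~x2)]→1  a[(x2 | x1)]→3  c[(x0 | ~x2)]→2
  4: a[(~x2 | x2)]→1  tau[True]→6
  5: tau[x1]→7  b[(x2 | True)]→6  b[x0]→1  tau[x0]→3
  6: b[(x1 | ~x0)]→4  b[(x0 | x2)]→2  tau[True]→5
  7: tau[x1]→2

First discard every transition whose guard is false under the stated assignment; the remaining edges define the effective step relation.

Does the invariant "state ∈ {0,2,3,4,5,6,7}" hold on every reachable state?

Answer: INVARIANT VIOLATED at state 1

Working:
Allowed set {0,2,3,4,5,6,7}
Reach set: {0,1,2,3}
  0: ok
  1: VIOLATES
  2: ok
  3: ok
counterexample path to 1: tau·tau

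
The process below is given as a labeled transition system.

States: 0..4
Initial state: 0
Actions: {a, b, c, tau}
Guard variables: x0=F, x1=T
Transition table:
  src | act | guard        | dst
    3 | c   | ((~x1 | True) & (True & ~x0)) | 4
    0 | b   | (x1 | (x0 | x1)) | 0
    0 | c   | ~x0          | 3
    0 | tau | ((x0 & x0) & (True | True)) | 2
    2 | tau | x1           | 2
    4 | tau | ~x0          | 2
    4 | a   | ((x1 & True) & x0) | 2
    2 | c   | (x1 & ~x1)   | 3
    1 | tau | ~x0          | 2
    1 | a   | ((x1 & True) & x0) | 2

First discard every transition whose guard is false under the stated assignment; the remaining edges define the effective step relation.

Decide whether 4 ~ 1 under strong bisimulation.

Bisimulation quotient by refinement:
  round 0: {{0,1,2,3,4}}
  round 1: {{0},{1,2,4},{3}}
Fixed point at round 2; 3 class(es).
[4]={1,2,4}  [1]={1,2,4}

Answer: BISIMILAR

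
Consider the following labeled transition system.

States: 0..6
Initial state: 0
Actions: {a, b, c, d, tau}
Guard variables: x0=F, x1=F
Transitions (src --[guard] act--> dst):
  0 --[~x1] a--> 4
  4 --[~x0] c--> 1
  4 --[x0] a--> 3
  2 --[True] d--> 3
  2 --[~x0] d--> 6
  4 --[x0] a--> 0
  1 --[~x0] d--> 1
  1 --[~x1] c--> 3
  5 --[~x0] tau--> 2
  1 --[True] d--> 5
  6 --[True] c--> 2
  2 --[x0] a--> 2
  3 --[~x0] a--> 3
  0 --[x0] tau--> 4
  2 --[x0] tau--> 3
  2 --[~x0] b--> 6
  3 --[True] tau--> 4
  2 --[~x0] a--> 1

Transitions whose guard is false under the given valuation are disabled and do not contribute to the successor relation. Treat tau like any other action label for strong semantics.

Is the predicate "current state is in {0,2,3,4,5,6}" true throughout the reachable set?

Answer: INVARIANT VIOLATED at state 1

Analysis:
Allowed set {0,2,3,4,5,6}
R = {0,1,2,3,4,5,6}
  0: ok
  1: VIOLATES
  2: ok
  3: ok
  4: ok
  5: ok
  6: ok
counterexample path to 1: a·c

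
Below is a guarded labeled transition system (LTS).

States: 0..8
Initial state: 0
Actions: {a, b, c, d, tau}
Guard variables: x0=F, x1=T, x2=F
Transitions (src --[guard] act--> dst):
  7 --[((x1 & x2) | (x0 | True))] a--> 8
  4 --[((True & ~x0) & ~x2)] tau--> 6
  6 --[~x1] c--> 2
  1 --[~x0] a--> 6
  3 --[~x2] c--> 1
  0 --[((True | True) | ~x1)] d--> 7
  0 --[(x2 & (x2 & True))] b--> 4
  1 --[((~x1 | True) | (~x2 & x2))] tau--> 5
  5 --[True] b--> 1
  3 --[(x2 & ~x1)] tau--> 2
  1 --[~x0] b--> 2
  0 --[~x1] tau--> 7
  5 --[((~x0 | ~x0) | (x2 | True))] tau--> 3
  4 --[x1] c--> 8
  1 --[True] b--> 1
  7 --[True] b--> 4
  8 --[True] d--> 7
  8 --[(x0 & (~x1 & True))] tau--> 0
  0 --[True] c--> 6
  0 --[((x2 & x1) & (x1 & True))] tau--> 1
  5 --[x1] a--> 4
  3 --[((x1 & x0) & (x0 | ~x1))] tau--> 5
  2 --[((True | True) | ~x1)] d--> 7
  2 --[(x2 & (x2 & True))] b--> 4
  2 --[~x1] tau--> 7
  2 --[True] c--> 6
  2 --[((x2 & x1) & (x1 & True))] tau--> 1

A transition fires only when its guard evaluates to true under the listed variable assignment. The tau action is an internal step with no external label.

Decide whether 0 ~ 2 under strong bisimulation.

Compute ~ classes (split until stable):
  π0 = {{0,1,2,3,4,5,6,7,8}}
  π1 = {{0,2},{1,5},{3},{4},{6},{7},{8}}
  π2 = {{0,2},{1},{3},{4},{5},{6},{7},{8}}
stable after 3 split(s): 8 block(s)
class of 0: {0,2}; class of 2: {0,2}

Answer: BISIMILAR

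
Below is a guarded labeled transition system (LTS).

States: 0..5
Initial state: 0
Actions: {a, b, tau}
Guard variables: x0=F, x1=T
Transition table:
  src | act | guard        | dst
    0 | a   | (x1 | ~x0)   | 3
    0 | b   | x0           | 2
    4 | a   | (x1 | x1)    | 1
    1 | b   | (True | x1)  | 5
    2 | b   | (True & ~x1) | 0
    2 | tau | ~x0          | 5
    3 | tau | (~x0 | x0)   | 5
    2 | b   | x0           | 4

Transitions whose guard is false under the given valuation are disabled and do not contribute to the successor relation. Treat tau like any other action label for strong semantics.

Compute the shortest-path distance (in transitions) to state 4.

Answer: UNREACHABLE

Trace:
Layered search for 4:
  L0 = {0}
  L1 = {3}
  L2 = {5}
4 never appears.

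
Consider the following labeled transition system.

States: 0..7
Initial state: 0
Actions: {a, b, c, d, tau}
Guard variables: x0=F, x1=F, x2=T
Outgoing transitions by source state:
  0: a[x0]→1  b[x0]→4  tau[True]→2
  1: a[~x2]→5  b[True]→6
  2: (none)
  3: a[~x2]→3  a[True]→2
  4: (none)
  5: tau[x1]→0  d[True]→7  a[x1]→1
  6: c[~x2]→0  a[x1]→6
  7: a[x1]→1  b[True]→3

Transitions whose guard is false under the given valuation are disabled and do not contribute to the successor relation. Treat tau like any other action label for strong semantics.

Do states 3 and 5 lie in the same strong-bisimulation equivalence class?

Answer: NOT BISIMILAR

Trace:
Compute ~ classes (split until stable):
  P[0] = {{0,1,2,3,4,5,6,7}}
  P[1] = {{0},{1,7},{2,4,6},{3},{5}}
  P[2] = {{0},{1},{2,4,6},{3},{5},{7}}
Fixed point at round 3; 6 class(es).
3∈{3}, 5∈{5}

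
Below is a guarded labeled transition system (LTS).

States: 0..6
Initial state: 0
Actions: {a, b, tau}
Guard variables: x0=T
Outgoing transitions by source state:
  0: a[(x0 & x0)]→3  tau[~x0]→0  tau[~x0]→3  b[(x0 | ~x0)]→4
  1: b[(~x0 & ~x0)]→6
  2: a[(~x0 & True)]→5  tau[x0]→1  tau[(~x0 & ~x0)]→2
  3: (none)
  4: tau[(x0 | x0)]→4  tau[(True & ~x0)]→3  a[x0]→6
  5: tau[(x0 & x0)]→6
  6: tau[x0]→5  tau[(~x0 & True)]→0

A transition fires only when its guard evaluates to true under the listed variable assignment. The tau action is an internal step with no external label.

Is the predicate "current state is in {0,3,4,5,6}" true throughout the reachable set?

Answer: INVARIANT HOLDS

Working:
Allowed set {0,3,4,5,6}
R = {0,3,4,5,6}
  0: ok
  3: ok
  4: ok
  5: ok
  6: ok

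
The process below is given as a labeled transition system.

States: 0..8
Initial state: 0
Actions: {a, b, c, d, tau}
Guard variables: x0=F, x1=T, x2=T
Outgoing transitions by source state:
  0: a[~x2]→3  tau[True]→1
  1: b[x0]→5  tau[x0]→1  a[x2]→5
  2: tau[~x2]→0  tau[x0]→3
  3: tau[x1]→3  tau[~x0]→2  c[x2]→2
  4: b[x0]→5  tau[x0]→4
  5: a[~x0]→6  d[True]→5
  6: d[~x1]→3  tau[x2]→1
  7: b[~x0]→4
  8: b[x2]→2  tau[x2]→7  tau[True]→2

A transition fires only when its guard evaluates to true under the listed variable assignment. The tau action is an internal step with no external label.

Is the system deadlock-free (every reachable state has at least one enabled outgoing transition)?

Answer: DEADLOCK-FREE

Analysis:
Reach set: {0,1,5,6}
  0: tau→1  [1 out]
  1: a→5  [1 out]
  5: a→6  d→5  [2 out]
  6: tau→1  [1 out]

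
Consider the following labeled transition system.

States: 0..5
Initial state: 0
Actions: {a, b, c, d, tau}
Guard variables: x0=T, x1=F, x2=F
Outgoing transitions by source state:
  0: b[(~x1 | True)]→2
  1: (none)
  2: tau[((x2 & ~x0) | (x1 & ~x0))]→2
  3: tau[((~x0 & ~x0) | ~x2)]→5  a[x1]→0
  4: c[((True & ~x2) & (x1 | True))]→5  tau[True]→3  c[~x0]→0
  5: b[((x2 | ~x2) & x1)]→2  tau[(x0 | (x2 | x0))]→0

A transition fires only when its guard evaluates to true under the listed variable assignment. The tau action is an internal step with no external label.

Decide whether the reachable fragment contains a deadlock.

Answer: DEADLOCK at state 2

Trace:
R = {0,2}
  0: b→2  [1 exit(s)]
  2: ∅  [deadlock]
Path to 2: b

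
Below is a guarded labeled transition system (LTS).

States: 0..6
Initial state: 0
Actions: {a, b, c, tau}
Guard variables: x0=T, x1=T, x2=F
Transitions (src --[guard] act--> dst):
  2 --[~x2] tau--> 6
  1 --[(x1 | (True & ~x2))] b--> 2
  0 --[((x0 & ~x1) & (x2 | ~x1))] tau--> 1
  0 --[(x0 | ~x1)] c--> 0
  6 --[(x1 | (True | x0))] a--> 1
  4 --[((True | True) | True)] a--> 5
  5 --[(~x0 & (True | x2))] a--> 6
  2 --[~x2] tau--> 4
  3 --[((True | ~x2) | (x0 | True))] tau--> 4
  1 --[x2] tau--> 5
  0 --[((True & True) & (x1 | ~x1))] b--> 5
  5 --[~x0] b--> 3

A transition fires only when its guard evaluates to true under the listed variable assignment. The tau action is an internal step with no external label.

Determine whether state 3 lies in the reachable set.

Answer: UNREACHABLE

Analysis:
After dropping false guards: 8 live edges.
depth 0: {0}
depth 1: {5}  total {0,5}
Reach set: {0,5}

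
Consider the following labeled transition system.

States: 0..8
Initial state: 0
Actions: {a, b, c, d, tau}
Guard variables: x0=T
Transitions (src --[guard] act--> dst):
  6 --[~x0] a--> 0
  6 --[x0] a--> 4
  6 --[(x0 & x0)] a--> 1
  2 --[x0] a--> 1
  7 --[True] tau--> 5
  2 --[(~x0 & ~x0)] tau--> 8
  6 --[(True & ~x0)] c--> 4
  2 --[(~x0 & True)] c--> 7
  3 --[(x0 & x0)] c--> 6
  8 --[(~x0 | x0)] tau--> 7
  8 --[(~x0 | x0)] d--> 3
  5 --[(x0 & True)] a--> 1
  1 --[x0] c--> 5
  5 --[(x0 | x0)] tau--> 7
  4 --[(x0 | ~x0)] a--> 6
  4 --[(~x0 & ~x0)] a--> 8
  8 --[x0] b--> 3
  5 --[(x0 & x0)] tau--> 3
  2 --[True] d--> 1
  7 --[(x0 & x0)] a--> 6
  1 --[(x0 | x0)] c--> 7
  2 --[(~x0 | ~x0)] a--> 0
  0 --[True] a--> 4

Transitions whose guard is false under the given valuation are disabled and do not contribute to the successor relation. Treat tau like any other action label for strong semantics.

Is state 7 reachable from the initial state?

Answer: REACHABLE

Analysis:
Guard filter leaves 17 enabled edge(s).
L0 = {0}
L1 = {4}  total {0,4}
L2 = {6}  total {0,4,6}
L3 = {1}  total {0,1,4,6}
L4 = {5,7}  total {0,1,4,5,6,7}
L5 = {3}  total {0,1,3,4,5,6,7}
R = {0,1,3,4,5,6,7}
witness 7: a·a·a·c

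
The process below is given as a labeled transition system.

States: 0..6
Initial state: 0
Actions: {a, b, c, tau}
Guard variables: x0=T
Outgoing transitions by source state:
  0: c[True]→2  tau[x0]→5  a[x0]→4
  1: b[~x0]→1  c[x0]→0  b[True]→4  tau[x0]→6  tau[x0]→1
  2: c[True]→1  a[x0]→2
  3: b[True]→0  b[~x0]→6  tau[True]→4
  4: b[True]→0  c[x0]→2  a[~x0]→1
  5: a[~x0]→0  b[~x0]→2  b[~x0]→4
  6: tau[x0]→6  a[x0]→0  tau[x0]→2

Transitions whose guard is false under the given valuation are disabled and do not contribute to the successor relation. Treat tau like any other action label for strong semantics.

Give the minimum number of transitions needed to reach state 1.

BFS to 1:
  L0 = {0}
  L1 = {2,4,5}
  L2 = {1}
depth(1)=2, e.g. c·c

Answer: 2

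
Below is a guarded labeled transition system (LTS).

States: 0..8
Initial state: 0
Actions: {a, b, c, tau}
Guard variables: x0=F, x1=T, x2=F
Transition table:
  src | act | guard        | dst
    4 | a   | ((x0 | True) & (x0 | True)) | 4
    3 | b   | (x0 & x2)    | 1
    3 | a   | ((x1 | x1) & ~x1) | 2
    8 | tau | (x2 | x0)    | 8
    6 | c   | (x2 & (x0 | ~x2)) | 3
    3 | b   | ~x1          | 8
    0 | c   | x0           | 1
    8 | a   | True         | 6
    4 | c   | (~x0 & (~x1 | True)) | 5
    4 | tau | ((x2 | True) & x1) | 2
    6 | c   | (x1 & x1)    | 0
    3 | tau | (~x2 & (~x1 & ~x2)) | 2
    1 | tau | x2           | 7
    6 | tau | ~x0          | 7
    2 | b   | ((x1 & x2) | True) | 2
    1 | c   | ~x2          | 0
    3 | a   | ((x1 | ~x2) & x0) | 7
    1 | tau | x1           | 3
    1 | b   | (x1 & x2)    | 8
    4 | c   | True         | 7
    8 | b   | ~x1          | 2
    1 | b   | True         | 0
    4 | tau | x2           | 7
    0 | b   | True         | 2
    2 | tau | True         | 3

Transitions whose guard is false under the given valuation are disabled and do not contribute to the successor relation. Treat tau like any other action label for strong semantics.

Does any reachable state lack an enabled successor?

Reach set: {0,2,3}
  0: b→2  [deg 1]
  2: b→2  tau→3  [deg 2]
  3: ∅  [deadlock]
witness 3: b·tau

Answer: DEADLOCK at state 3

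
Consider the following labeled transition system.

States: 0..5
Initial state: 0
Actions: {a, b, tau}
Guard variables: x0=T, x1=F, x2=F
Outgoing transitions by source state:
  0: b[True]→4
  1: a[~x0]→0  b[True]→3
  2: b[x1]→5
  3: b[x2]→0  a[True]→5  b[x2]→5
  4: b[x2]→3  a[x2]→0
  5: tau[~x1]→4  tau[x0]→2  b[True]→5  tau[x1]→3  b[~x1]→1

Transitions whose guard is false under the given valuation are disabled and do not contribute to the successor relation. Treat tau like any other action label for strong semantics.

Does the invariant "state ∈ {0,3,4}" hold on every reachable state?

Inv-set: {0,3,4}
R = {0,4}
  0: ok
  4: ok

Answer: INVARIANT HOLDS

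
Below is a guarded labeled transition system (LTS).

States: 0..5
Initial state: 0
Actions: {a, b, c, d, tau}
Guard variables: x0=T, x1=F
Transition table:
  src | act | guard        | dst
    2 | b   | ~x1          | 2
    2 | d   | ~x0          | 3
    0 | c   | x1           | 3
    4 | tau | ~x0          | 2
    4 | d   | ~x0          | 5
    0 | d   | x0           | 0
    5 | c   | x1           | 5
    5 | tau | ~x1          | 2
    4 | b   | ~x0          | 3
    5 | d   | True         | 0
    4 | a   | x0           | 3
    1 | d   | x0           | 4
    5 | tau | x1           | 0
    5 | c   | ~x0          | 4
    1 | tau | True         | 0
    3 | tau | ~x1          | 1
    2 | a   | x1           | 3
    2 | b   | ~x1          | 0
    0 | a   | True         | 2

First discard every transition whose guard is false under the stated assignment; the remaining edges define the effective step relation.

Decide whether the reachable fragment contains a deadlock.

Answer: DEADLOCK-FREE

Analysis:
Reach set: {0,2}
  0: a→2  d→0  [2 out]
  2: b→0  b→2  [2 out]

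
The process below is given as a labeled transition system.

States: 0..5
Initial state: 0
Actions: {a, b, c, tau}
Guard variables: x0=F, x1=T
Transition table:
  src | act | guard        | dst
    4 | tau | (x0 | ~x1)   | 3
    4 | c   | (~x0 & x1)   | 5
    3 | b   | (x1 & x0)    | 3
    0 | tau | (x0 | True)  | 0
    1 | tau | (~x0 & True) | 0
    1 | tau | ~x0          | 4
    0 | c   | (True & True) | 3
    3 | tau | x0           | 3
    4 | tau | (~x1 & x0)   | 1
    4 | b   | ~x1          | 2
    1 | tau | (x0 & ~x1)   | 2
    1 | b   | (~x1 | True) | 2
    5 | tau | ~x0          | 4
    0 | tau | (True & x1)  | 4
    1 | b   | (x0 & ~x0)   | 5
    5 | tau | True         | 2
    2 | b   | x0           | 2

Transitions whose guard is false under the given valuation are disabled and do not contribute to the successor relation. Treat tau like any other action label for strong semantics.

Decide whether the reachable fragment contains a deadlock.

Reach set: {0,2,3,4,5}
  0: c→3  tau→0  tau→4  [deg 3]
  2: ∅  [deadlock]
  3: ∅  [deadlock]
  4: c→5  [deg 1]
  5: tau→2  tau→4  [deg 2]
trace reaching 2: tau·c·tau

Answer: DEADLOCK at state 2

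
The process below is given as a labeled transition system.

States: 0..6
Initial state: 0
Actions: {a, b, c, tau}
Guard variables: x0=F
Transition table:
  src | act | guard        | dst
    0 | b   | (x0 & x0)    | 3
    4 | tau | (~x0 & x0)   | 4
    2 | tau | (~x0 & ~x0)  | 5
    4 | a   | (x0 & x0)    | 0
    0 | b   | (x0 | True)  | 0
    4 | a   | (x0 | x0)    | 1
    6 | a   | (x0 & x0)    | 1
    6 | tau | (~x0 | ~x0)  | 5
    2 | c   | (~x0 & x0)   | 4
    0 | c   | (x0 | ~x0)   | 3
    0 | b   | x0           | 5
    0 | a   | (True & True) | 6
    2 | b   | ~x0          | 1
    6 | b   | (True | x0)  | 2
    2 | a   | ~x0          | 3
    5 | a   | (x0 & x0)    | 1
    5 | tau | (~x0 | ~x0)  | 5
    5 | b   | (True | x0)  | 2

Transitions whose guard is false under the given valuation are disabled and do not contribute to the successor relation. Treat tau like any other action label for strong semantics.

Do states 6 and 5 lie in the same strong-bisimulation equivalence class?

Compute ~ classes (split until stable):
  π0 = {{0,1,2,3,4,5,6}}
  π1 = {{0},{1,3,4},{2},{5,6}}
Fixed point at round 2; 4 class(es).
6∈{5,6}, 5∈{5,6}

Answer: BISIMILAR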